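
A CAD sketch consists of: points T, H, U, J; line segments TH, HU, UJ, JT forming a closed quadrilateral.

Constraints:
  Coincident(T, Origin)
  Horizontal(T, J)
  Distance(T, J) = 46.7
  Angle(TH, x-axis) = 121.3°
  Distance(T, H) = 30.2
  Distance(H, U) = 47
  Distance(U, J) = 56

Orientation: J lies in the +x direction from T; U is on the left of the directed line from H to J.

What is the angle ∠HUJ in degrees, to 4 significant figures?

81.41°

T is at the origin; TJ is horizontal with |TJ| = 46.7 and J in +x, so J = (46.7, 0). TH runs at 121.3° with |TH| = 30.2, so H = (-15.69, 25.80). U is determined by |HU| = 47.0 and |UJ| = 56.0 together: it lies at the intersection of circle(H, 47.0) and circle(J, 56.0). With |HJ| = 67.52, the foot of the radical line on HJ is 26.89 from H and the perpendicular offset is √(47.0² − 26.89²) = 38.55. Taking the left-of-HJ solution: U = (23.89, 51.15).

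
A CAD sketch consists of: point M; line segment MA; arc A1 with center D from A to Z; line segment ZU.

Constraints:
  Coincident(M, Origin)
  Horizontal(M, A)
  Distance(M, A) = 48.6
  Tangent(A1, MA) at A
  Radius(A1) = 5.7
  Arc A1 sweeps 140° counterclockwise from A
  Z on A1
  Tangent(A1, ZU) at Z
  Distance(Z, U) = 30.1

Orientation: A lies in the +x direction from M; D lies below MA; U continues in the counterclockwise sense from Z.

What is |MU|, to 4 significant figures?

74.08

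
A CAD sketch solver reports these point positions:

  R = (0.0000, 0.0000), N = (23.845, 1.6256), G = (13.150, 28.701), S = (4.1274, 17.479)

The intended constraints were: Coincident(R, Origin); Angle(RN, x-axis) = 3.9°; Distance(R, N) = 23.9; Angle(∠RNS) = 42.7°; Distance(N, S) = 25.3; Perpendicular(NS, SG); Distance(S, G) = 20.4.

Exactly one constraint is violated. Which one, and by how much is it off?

Distance(S, G) = 20.4 — off by 6.00.

R = (0.00, 0.00) ✓; RN at 3.900° ✓; |RN| = 23.90 ✓; ∠RNS = 42.70° ✓; |NS| = 25.30 ✓; ∠(NS, SG) = 90.00° ✓; |SG| = 14.40 ✗.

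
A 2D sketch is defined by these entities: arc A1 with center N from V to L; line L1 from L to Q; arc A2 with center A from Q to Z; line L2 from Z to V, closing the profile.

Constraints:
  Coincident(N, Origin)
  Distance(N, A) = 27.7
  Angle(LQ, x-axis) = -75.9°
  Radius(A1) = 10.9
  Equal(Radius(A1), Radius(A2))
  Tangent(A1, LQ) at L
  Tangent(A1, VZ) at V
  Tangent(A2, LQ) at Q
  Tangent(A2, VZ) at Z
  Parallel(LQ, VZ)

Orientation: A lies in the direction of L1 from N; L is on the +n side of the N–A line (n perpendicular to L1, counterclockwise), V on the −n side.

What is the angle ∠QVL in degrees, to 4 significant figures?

51.80°

The slot axis is L1's direction at -75.9°, so u = (cos -75.9°, sin -75.9°) = (0.2436, -0.9699) and n = (−sin -75.9°, cos -75.9°) = (0.9699, 0.2436). N is at the origin and A lies 27.7 along u from N, so A = 27.7·u = (6.748, -26.87). Tangency of A1 to both parallel lines with radius 10.9 puts L and V at N ± 10.9·n: L = (10.57, 2.655), V = (-10.57, -2.655). Equal radii place Q and Z the same way about A: Q = A + 10.9·n = (17.32, -24.21), Z = A − 10.9·n = (-3.823, -29.52). Then cos ∠QVL = VQ·VL / (|VQ||VL|), giving 51.80°.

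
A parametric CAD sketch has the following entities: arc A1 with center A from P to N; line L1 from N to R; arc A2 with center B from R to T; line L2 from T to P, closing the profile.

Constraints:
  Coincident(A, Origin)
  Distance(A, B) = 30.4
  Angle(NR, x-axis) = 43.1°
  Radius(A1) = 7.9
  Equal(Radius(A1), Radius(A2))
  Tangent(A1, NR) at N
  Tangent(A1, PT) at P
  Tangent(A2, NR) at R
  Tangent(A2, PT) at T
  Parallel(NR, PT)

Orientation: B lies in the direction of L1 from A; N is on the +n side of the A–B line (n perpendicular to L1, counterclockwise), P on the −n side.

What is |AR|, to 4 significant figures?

31.41

The slot axis is L1's direction at 43.1°, so u = (cos 43.1°, sin 43.1°) = (0.7302, 0.6833) and n = (−sin 43.1°, cos 43.1°) = (-0.6833, 0.7302). A is at the origin and B lies 30.4 along u from A, so B = 30.4·u = (22.20, 20.77). Tangency of A1 to both parallel lines with radius 7.9 puts N and P at A ± 7.9·n: N = (-5.398, 5.768), P = (5.398, -5.768). Equal radii place R and T the same way about B: R = B + 7.9·n = (16.80, 26.54), T = B − 7.9·n = (27.59, 15.00). Then |AR| = |R − A| = 31.41.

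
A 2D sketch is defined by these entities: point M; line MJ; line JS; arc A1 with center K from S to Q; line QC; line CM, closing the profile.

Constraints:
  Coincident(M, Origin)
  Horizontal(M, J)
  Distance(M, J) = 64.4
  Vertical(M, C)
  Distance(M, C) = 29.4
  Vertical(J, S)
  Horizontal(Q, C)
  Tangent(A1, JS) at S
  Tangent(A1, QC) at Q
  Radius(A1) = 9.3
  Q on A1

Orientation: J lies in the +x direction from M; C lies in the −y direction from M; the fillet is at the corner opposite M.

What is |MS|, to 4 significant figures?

67.46

M is at the origin; MJ is horizontal with |MJ| = 64.4 and J on the +x side, so J = (64.40, 0.000). M and C share the same x with |MC| = 29.4 and C on the −y side, so C = (0.000, -29.40). The virtual corner opposite M is at (64.40, -29.40). The tangent condition forces KS to be normal to JS and the tangent condition forces KQ to be normal to QC, with radius 9.3, so the center K sits 9.3 in from both sides at K = (55.10, -20.10). That places the tangent points at S = (64.40, -20.10) on JS and Q = (55.10, -29.40) on QC. Then |MS| = |S − M| = 67.46.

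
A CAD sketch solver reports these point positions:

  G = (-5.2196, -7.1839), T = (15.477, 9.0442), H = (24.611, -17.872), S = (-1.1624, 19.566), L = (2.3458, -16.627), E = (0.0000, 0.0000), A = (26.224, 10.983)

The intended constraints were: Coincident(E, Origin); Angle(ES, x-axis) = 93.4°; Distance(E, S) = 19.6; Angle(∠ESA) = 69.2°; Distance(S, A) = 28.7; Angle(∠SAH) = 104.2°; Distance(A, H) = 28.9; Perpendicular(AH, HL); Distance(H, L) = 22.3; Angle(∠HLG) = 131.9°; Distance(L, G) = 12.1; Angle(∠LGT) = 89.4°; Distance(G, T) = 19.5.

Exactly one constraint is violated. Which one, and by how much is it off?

Distance(G, T) = 19.5 — off by 6.80.

E = (0.00, 0.00) ✓; ES at 93.40° ✓; |ES| = 19.60 ✓; ∠ESA = 69.20° ✓; |SA| = 28.70 ✓; ∠SAH = 104.2° ✓; |AH| = 28.90 ✓; ∠(AH, HL) = 90.00° ✓; |HL| = 22.30 ✓; ∠HLG = 131.9° ✓; |LG| = 12.10 ✓; ∠LGT = 89.40° ✓; |GT| = 26.30 ✗.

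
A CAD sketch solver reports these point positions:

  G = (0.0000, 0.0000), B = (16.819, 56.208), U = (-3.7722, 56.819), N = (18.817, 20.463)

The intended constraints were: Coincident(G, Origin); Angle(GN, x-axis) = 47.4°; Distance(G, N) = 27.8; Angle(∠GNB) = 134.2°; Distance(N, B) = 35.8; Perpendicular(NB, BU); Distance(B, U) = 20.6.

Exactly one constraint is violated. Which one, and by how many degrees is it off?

Perpendicular(NB, BU) — off by 4.90°.

G = (0.00, 0.00) ✓; GN at 47.40° ✓; |GN| = 27.80 ✓; ∠GNB = 134.2° ✓; |NB| = 35.80 ✓; ∠(NB, BU) = 85.10° ✗; |BU| = 20.60 ✓.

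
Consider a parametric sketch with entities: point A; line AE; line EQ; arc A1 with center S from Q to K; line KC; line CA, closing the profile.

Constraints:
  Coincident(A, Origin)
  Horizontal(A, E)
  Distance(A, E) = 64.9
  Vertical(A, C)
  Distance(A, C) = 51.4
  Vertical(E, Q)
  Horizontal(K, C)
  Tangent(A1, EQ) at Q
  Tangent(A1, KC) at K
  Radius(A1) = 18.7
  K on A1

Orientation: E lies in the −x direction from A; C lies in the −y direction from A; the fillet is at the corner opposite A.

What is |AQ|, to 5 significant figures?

72.673

A is at the origin; AE is horizontal with |AE| = 64.9 and E on the −x side, so E = (-64.900, 0.0000). A and C share the same x with |AC| = 51.4 and C on the −y side, so C = (0.0000, -51.400). The virtual corner opposite A is at (-64.900, -51.400). Since A1 is tangent to EQ there, SQ ⟂ EQ and the tangent condition forces SK to be normal to KC, with radius 18.7, so the center S sits 18.7 in from both sides at S = (-46.200, -32.700). That places the tangent points at Q = (-64.900, -32.700) on EQ and K = (-46.200, -51.400) on KC. Then |AQ| = |Q − A| = 72.673.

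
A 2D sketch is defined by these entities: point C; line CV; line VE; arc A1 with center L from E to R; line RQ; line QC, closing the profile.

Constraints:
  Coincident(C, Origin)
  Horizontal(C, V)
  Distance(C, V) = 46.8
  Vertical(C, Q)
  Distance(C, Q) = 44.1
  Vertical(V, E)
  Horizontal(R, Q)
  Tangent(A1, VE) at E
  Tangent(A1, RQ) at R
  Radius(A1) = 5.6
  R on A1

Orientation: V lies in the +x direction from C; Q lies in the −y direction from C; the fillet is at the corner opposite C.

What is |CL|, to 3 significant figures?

56.4

C and Q share the same x with |CQ| = 44.1 and Q on the −y side, so Q = (0.00, -44.1). The virtual corner opposite C is at (46.8, -44.1). The tangent condition forces LE to be normal to VE and tangency of A1 to RQ means the radius LR is perpendicular to RQ, with radius 5.6, so the center L sits 5.6 in from both sides at L = (41.2, -38.5). Then |CL| = |L − C| = 56.4.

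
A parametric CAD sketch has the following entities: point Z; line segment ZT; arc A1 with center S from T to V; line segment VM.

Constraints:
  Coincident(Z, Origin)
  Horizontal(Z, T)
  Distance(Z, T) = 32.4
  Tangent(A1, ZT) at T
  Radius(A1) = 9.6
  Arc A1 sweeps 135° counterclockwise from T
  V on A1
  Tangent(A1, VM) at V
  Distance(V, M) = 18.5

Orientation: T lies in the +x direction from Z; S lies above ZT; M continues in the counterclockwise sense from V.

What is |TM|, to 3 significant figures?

30.1

On A1, T sits at bearing -90° from S; a 135° counterclockwise sweep puts V at bearing 45°, so V = S + 9.6·(cos 45°, sin 45°) = (39.2, 16.4). Since A1 is tangent to VM there, SV ⟂ VM, so VM runs along (−sin 45°, cos 45°); with |VM| = 18.5, M = (26.1, 29.5). Then |TM| = |M − T| = 30.1.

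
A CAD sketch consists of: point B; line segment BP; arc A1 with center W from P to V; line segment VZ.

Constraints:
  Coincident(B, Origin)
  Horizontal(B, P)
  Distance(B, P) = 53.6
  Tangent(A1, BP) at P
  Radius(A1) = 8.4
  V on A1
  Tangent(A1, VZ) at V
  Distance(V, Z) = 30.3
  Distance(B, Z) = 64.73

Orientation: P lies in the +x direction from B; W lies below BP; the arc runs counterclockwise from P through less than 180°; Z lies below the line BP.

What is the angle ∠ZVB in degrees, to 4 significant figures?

113.3°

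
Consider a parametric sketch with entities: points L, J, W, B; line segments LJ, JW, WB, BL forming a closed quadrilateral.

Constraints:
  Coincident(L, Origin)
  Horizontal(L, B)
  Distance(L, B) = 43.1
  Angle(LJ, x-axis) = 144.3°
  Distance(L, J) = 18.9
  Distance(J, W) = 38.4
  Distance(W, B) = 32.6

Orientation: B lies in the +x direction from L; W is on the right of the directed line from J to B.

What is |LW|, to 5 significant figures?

19.649

L is at the origin; LB is horizontal with |LB| = 43.1 and B in +x, so B = (43.1, 0). LJ runs at 144.3° with |LJ| = 18.9, so J = (-15.348, 11.029). W is determined by |JW| = 38.4 and |WB| = 32.6 together: it lies at the intersection of circle(J, 38.4) and circle(B, 32.6). With |JB| = 59.480, the foot of the radical line on JB is 33.202 from J and the perpendicular offset is √(38.4² − 33.202²) = 19.293. Taking the right-of-JB solution: W = (13.700, -14.086).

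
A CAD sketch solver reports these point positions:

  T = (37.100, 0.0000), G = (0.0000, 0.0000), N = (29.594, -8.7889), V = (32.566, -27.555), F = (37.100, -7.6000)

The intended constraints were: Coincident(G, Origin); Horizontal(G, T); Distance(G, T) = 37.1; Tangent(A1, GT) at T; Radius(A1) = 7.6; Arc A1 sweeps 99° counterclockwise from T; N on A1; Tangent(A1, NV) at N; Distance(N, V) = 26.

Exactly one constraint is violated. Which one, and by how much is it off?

Distance(N, V) = 26 — off by 7.00.

G = (0.00, 0.00) ✓; G.y = 0.00, T.y = 0.00 ✓; |GT| = 37.10 ✓; ∠(FT, TG) = 90.00° ✓; |FT| = 7.600 ✓; bearing(F→N) − bearing(F→T) = 99.00° ✓; |FN| = 7.600 ✓; ∠(FN, NV) = 90.00° ✓; |NV| = 19.00 ✗.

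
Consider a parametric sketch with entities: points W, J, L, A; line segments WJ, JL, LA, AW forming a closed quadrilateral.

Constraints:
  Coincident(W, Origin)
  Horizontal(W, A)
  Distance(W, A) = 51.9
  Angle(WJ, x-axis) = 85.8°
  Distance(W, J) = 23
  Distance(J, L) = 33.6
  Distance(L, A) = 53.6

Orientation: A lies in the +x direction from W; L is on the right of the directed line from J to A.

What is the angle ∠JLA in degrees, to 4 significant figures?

74.64°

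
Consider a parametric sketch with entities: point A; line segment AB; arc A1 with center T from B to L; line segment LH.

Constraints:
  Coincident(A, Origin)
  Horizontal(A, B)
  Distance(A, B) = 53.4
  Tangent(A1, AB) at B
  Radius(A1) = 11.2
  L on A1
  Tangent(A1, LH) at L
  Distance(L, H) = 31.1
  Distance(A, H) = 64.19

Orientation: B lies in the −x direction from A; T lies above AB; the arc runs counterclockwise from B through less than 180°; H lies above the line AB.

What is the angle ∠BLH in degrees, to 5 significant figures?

130.62°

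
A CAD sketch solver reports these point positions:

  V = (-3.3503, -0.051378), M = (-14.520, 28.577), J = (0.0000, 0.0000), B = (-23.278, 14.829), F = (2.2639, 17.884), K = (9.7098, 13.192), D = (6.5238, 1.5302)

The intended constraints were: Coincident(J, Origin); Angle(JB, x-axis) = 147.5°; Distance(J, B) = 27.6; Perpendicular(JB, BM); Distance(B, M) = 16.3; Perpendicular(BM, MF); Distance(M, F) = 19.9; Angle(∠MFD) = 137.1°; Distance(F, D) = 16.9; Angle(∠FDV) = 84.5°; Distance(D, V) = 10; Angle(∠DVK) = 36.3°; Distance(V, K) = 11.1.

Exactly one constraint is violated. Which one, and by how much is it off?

Distance(V, K) = 11.1 — off by 7.50.

J = (0.00, 0.00) ✓; JB at 147.5° ✓; |JB| = 27.60 ✓; ∠(JB, BM) = 90.00° ✓; |BM| = 16.30 ✓; ∠(BM, MF) = 90.00° ✓; |MF| = 19.90 ✓; ∠MFD = 137.1° ✓; |FD| = 16.90 ✓; ∠FDV = 84.50° ✓; |DV| = 10.00 ✓; ∠DVK = 36.30° ✓; |VK| = 18.60 ✗.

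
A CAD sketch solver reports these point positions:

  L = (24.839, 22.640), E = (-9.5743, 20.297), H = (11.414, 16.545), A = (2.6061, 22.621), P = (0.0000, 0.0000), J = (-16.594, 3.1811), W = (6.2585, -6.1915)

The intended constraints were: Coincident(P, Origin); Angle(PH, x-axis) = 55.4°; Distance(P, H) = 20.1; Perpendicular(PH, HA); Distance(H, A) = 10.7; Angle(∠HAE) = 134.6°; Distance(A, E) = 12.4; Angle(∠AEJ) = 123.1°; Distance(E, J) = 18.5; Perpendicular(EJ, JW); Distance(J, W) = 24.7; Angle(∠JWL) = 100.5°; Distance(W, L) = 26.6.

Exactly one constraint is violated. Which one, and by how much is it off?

Distance(W, L) = 26.6 — off by 7.70.

P = (0.00, 0.00) ✓; PH at 55.40° ✓; |PH| = 20.10 ✓; ∠(PH, HA) = 90.00° ✓; |HA| = 10.70 ✓; ∠HAE = 134.6° ✓; |AE| = 12.40 ✓; ∠AEJ = 123.1° ✓; |EJ| = 18.50 ✓; ∠(EJ, JW) = 90.00° ✓; |JW| = 24.70 ✓; ∠JWL = 100.5° ✓; |WL| = 34.30 ✗.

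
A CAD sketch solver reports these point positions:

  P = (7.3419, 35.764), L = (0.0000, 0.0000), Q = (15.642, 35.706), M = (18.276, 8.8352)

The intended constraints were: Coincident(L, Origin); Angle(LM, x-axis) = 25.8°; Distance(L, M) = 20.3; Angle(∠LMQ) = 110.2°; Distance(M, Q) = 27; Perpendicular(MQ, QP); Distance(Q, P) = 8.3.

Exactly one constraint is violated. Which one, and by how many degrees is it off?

Perpendicular(MQ, QP) — off by 6.00°.

L = (0.00, 0.00) ✓; LM at 25.80° ✓; |LM| = 20.30 ✓; ∠LMQ = 110.2° ✓; |MQ| = 27.00 ✓; ∠(MQ, QP) = 84.00° ✗; |QP| = 8.300 ✓.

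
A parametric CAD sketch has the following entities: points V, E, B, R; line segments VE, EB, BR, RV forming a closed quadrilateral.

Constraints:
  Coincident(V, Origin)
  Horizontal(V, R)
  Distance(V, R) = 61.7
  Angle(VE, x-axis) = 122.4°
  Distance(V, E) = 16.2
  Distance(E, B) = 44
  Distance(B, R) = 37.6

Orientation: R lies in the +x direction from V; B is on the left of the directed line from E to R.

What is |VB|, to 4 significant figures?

42.14

Checks: |EB| = 44.00 ✓; |BR| = 37.60 ✓.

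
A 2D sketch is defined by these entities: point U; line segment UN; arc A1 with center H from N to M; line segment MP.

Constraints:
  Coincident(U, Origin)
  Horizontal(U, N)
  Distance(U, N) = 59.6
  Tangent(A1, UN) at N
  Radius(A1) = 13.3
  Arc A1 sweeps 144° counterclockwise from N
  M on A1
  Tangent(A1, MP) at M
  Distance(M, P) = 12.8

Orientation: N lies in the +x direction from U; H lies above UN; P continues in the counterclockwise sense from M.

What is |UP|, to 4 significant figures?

65.22

U is at the origin; U and N share the same y with |UN| = 59.6 and N on the +x side, so N = (59.60, 0.000). Since A1 is tangent to UN there, HN ⟂ UN, so H = N + (0, 13.3) = (59.60, 13.30). On A1, N sits at bearing -90° from H; a 144° counterclockwise sweep puts M at bearing 54°, so M = H + 13.3·(cos 54°, sin 54°) = (67.42, 24.06). Tangency of A1 to MP means the radius HM is perpendicular to MP, so MP runs along (−sin 54°, cos 54°); with |MP| = 12.8, P = (57.06, 31.58). Then |UP| = |P − U| = 65.22.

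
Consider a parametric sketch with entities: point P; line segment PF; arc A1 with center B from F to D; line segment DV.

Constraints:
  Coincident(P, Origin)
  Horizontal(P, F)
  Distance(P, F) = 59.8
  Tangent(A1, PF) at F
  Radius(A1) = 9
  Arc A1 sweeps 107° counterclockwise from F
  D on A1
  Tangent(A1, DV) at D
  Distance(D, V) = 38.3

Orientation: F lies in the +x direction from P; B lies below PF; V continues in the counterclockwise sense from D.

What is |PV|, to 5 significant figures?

78.876

P is at the origin; P and F share the same y with |PF| = 59.8 and F on the +x side, so F = (59.800, 0.0000). The tangent condition forces BF to be normal to PF, so B = F + (0, -9) = (59.800, -9.0000). On A1, F sits at bearing 90° from B; a 107° counterclockwise sweep puts D at bearing 197°, so D = B + 9.0·(cos 197°, sin 197°) = (51.193, -11.631). Since A1 is tangent to DV there, BD ⟂ DV, so DV runs along (−sin 197°, cos 197°); with |DV| = 38.3, V = (62.391, -48.258). Then |PV| = |V − P| = 78.876.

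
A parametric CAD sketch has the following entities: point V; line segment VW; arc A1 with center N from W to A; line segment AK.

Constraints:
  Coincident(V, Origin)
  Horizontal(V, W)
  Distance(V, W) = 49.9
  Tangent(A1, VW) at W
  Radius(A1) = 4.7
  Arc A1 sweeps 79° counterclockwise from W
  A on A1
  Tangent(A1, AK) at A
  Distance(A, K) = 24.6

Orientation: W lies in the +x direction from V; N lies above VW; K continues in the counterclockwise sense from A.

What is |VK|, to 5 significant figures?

65.474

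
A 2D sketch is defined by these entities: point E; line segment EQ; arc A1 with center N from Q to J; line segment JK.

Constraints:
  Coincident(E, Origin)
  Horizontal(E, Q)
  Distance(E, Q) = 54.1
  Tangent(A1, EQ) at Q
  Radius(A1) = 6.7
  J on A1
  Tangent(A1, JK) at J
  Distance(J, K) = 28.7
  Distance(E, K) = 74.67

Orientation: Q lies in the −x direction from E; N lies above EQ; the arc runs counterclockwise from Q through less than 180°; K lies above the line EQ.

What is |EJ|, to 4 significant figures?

50.08

Checks: |NJ| = 6.700 ✓; ∠(NJ, JK) = 90.00° ✓; |JK| = 28.70 ✓; |EK| = 74.67 ✓.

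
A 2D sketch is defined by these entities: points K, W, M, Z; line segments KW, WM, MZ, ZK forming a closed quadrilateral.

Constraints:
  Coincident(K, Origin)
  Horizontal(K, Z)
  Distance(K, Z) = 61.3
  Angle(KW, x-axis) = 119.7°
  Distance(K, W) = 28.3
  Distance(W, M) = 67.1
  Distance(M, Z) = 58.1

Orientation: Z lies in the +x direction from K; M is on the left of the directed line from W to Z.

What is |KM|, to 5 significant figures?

71.949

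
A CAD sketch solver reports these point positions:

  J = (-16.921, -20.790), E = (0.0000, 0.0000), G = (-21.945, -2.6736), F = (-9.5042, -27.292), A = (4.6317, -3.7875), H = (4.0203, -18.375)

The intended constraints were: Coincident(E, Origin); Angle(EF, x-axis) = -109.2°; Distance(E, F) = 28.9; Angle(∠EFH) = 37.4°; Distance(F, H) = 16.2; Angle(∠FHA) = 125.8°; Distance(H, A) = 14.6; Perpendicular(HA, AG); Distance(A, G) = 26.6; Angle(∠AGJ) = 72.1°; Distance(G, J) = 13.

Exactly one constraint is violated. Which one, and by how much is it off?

Distance(G, J) = 13 — off by 5.80.

E = (0.00, 0.00) ✓; EF at -109.2° ✓; |EF| = 28.90 ✓; ∠EFH = 37.40° ✓; |FH| = 16.20 ✓; ∠FHA = 125.8° ✓; |HA| = 14.60 ✓; ∠(HA, AG) = 90.00° ✓; |AG| = 26.60 ✓; ∠AGJ = 72.10° ✓; |GJ| = 18.80 ✗.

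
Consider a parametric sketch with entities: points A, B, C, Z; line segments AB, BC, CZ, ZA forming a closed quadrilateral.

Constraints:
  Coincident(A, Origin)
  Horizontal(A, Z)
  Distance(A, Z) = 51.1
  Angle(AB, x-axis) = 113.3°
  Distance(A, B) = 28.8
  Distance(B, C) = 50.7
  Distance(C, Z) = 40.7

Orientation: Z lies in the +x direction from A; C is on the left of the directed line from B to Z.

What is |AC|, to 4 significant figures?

53.99

Checks: A = (0.00, 0.00) ✓; |BC| = 50.70 ✓; |CZ| = 40.70 ✓.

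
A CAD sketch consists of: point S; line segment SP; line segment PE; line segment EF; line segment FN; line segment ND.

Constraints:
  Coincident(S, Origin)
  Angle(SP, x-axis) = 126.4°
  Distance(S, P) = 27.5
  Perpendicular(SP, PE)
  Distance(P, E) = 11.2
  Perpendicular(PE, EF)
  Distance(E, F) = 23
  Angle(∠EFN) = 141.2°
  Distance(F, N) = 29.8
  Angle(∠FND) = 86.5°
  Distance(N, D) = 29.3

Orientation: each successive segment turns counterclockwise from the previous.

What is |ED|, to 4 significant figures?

48.27

∠EFN = 141.2° gives FN at -14.80° from the x-axis; with |FN| = 29.8, N = (17.13, -10.64). ∠FND = 86.5° gives ND at 78.70° from the x-axis; with |ND| = 29.3, D = (22.87, 18.10). Then |ED| = |D − E| = 48.27.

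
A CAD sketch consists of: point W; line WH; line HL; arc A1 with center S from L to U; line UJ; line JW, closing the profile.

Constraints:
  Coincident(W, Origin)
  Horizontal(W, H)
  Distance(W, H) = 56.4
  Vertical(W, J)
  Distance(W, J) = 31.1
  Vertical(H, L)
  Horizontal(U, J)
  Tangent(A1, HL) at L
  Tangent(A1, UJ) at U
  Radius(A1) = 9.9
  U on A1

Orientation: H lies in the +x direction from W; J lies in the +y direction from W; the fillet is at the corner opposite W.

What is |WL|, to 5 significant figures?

60.253

The virtual corner opposite W is at (56.400, 31.100). The tangent condition forces SL to be normal to HL and tangency of A1 to UJ means the radius SU is perpendicular to UJ, with radius 9.9, so the center S sits 9.9 in from both sides at S = (46.500, 21.200). That places the tangent points at L = (56.400, 21.200) on HL and U = (46.500, 31.100) on UJ. Then |WL| = |L − W| = 60.253.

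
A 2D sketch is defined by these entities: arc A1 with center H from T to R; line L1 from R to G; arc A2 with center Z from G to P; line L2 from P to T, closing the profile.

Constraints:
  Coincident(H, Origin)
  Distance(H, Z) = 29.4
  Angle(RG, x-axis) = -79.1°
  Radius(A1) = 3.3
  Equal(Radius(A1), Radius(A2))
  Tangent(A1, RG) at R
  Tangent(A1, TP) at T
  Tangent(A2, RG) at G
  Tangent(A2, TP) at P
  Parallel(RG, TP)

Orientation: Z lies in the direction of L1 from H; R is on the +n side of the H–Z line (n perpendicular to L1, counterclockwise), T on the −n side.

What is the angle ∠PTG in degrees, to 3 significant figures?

12.7°

The slot axis is L1's direction at -79.1°, so u = (cos -79.1°, sin -79.1°) = (0.189, -0.982) and n = (−sin -79.1°, cos -79.1°) = (0.982, 0.189). H is at the origin and Z lies 29.4 along u from H, so Z = 29.4·u = (5.56, -28.9). Tangency of A1 to both parallel lines with radius 3.3 puts R and T at H ± 3.3·n: R = (3.24, 0.624), T = (-3.24, -0.624). Equal radii place G and P the same way about Z: G = Z + 3.3·n = (8.80, -28.2), P = Z − 3.3·n = (2.32, -29.5). Then cos ∠PTG = TP·TG / (|TP||TG|), giving 12.7°.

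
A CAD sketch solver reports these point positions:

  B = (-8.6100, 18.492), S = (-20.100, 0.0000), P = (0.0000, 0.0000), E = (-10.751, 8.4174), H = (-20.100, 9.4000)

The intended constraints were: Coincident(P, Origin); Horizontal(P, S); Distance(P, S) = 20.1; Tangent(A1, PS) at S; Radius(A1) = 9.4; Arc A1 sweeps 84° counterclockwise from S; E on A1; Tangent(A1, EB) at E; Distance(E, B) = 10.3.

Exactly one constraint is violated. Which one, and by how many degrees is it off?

Tangent(A1, EB) at E — off by 6.00°.

P = (0.00, 0.00) ✓; P.y = 0.00, S.y = 0.00 ✓; |PS| = 20.10 ✓; ∠(HS, SP) = 90.00° ✓; |HS| = 9.400 ✓; bearing(H→E) − bearing(H→S) = 84.00° ✓; |HE| = 9.400 ✓; ∠(HE, EB) = 96.00° ✗; |EB| = 10.30 ✓.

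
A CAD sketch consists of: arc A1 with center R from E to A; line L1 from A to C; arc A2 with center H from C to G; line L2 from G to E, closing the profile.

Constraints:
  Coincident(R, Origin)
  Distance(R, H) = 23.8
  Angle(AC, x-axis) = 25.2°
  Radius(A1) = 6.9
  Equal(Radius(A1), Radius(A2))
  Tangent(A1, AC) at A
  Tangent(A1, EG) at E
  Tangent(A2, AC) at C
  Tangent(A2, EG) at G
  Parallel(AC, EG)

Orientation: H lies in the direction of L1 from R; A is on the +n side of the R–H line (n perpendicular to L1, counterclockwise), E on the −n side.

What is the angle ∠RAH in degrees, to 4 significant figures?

73.83°

R is at the origin and H lies 23.8 along u from R, so H = 23.8·u = (21.53, 10.13). Tangency of A1 to both parallel lines with radius 6.9 puts A and E at R ± 6.9·n: A = (-2.938, 6.243), E = (2.938, -6.243). Then cos ∠RAH = AR·AH / (|AR||AH|), giving 73.83°.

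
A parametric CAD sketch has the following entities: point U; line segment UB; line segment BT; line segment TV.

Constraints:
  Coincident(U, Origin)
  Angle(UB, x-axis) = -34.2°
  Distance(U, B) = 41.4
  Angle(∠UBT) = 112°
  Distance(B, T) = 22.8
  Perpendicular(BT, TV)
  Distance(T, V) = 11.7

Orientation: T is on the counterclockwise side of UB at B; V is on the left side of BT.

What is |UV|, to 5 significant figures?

46.687

∠UBT = 112.0°, so BT runs at -34.2° + (180° − 112.0°) = 33.800° from the x-axis; with |BT| = 22.8, T = B + 22.8·(cos 33.800°, sin 33.800°) = (53.188, -10.587). BT is perpendicular to TV; with |TV| = 11.7 on the left of BT, V = T + 11.7·(-0.55630, 0.83098) = (46.679, -0.86419). Then |UV| = |V − U| = 46.687.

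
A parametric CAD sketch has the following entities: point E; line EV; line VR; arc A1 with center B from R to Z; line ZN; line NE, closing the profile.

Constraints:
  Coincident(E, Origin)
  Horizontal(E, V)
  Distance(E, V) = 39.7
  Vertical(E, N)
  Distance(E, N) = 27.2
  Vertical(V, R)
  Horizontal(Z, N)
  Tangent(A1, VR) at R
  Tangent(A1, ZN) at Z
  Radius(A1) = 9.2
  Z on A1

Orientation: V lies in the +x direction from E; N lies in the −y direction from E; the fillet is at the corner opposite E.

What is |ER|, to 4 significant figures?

43.59

E is at the origin; EV is horizontal with |EV| = 39.7 and V on the +x side, so V = (39.70, 0.000). E and N share the same x with |EN| = 27.2 and N on the −y side, so N = (0.000, -27.20). The virtual corner opposite E is at (39.70, -27.20). A1 meets VR tangentially, so BR is at right angles to VR and tangency of A1 to ZN means the radius BZ is perpendicular to ZN, with radius 9.2, so the center B sits 9.2 in from both sides at B = (30.50, -18.00). That places the tangent points at R = (39.70, -18.00) on VR and Z = (30.50, -27.20) on ZN. Then |ER| = |R − E| = 43.59.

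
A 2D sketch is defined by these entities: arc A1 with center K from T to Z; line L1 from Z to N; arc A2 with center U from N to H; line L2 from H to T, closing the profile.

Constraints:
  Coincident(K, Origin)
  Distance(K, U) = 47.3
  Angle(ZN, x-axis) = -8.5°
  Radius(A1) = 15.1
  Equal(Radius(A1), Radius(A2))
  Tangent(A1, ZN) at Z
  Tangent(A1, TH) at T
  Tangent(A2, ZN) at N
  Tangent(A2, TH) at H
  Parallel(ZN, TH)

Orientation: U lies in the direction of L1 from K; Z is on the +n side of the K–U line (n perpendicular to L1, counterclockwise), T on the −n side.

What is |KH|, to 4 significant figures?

49.65

Tangency of A1 to both parallel lines with radius 15.1 puts Z and T at K ± 15.1·n: Z = (2.232, 14.93), T = (-2.232, -14.93). Equal radii place N and H the same way about U: N = U + 15.1·n = (49.01, 7.943), H = U − 15.1·n = (44.55, -21.93). Then |KH| = |H − K| = 49.65.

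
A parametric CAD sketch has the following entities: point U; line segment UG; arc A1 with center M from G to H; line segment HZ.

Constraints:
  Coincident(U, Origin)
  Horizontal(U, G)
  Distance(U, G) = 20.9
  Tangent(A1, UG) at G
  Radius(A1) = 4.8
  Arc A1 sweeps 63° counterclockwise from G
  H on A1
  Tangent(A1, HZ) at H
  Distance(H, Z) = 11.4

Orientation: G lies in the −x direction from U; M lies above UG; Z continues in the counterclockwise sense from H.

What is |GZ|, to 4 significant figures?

15.89

On A1, G sits at bearing -90° from M; a 63° counterclockwise sweep puts H at bearing -27°, so H = M + 4.8·(cos -27°, sin -27°) = (-16.62, 2.621). Tangency of A1 to HZ means the radius MH is perpendicular to HZ, so HZ runs along (−sin -27°, cos -27°); with |HZ| = 11.4, Z = (-11.45, 12.78). Then |GZ| = |Z − G| = 15.89.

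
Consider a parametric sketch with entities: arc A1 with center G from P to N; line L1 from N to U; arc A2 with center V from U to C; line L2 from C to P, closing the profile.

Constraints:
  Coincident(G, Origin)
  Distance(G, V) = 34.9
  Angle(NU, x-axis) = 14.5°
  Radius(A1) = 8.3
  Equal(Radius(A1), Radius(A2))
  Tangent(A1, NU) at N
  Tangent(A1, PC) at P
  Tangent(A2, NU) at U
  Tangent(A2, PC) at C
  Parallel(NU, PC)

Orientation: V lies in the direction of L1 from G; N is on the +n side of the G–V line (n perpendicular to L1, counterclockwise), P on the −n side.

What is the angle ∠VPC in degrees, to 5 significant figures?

13.378°

The slot axis is L1's direction at 14.5°, so u = (cos 14.5°, sin 14.5°) = (0.96815, 0.25038) and n = (−sin 14.5°, cos 14.5°) = (-0.25038, 0.96815). G is at the origin and V lies 34.9 along u from G, so V = 34.9·u = (33.788, 8.7383). Tangency of A1 to both parallel lines with radius 8.3 puts N and P at G ± 8.3·n: N = (-2.0782, 8.0356), P = (2.0782, -8.0356). Equal radii place U and C the same way about V: U = V + 8.3·n = (31.710, 16.774), C = V − 8.3·n = (35.867, 0.70264). Then cos ∠VPC = PV·PC / (|PV||PC|), giving 13.378°.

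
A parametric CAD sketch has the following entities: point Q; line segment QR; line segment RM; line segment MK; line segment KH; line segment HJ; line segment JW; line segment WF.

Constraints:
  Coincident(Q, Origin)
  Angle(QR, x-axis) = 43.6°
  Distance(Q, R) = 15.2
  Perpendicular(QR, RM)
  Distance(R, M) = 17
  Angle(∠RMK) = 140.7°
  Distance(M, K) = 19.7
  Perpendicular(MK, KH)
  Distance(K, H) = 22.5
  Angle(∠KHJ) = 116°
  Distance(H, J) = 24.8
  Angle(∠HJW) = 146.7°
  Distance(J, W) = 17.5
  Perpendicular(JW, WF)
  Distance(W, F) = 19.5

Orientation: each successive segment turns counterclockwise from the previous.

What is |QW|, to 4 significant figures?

18.54

Q is at the origin; QR runs at 43.6° with length 15.2, so R = (11.01, 10.48). QR ⟂ RM, so RM runs at 133.6°; with |RM| = 17.0, M = (-0.7161, 22.79). ∠RMK = 140.7° gives MK at 172.9° from the x-axis; with |MK| = 19.7, K = (-20.27, 25.23). MK is perpendicular to KH, so KH runs at -97.10°; with |KH| = 22.5, H = (-23.05, 2.901). ∠KHJ = 116.0° gives HJ at -33.10° from the x-axis; with |HJ| = 24.8, J = (-2.271, -10.64). ∠HJW = 146.7° gives JW at 0.2000° from the x-axis; with |JW| = 17.5, W = (15.23, -10.58). Then |QW| = |W − Q| = 18.54.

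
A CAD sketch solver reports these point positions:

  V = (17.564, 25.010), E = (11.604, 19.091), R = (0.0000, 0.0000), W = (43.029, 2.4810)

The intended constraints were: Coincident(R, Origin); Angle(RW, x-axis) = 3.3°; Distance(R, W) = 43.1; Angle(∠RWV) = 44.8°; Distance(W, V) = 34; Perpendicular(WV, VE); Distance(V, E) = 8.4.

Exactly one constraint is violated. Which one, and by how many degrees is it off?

Perpendicular(WV, VE) — off by 3.70°.

R = (0.00, 0.00) ✓; RW at 3.300° ✓; |RW| = 43.10 ✓; ∠RWV = 44.80° ✓; |WV| = 34.00 ✓; ∠(WV, VE) = 86.30° ✗; |VE| = 8.400 ✓.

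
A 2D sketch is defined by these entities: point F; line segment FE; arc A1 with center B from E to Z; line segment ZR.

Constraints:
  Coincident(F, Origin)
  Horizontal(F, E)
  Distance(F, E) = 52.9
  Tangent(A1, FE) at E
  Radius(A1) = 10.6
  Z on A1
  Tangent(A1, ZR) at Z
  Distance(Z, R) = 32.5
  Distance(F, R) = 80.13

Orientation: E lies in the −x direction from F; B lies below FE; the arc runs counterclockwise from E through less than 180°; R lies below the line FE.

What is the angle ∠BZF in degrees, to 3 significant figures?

17.9°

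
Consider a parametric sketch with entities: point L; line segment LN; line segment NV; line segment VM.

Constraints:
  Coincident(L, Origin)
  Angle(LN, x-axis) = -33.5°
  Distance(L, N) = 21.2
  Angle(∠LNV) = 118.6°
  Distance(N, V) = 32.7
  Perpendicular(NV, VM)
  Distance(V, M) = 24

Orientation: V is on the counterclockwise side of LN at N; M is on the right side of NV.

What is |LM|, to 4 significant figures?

60.43

L is at the origin; LN runs at -33.5° with length 21.2, so N = 21.2·(cos -33.5°, sin -33.5°) = (17.68, -11.70). ∠LNV = 118.6°, so NV runs at -33.5° + (180° − 118.6°) = 27.90° from the x-axis; with |NV| = 32.7, V = N + 32.7·(cos 27.90°, sin 27.90°) = (46.58, 3.600). The perpendicularity gives VM at right angles to NV; with |VM| = 24.0 on the right of NV, M = V + 24.0·(0.4679, -0.8838) = (57.81, -17.61). Then |LM| = |M − L| = 60.43.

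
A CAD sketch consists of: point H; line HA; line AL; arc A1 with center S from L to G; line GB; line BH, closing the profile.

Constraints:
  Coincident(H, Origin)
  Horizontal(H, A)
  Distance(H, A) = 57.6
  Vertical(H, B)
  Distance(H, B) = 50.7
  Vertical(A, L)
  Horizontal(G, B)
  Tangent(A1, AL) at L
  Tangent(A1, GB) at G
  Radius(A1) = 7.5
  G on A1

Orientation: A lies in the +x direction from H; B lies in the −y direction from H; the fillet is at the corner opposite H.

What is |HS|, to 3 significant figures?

66.2

H is at the origin; HA is horizontal with |HA| = 57.6 and A on the +x side, so A = (57.6, 0.00). H and B share the same x with |HB| = 50.7 and B on the −y side, so B = (0.00, -50.7). The virtual corner opposite H is at (57.6, -50.7). Since A1 is tangent to AL there, SL ⟂ AL and tangency of A1 to GB means the radius SG is perpendicular to GB, with radius 7.5, so the center S sits 7.5 in from both sides at S = (50.1, -43.2). Then |HS| = |S − H| = 66.2.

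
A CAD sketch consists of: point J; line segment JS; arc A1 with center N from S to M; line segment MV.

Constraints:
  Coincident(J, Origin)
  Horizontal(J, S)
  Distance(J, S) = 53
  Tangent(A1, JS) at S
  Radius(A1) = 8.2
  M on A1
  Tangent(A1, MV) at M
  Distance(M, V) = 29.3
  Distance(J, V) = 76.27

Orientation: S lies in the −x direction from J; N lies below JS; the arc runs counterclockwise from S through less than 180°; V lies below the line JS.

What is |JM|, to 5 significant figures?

61.287

J is at the origin; J and S share the same y with |JS| = 53.0 and S on the −x side, so S = (-53.000, 0.0000). A1 meets JS tangentially, so NS is at right angles to JS, so N = S + (0, -8.2) = (-53.000, -8.2000). Since NM ⟂ MV (tangency), |NV| = √(8.2² + 29.3²) = 30.426 regardless of where M sits on A1. So V lies on both circle(J, 76.27) and circle(N, 30.426); the below-JS intersection is V = (-67.907, -34.724). M is the foot of the tangent from V: M = (-60.967, -6.2576).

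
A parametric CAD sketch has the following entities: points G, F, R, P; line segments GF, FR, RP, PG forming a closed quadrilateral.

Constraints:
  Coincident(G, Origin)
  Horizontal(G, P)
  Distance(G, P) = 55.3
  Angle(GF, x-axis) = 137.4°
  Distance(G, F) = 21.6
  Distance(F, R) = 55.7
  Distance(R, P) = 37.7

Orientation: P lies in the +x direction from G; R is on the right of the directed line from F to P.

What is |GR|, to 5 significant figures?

34.101

G is at the origin; GP is horizontal with |GP| = 55.3 and P in +x, so P = (55.3, 0). GF runs at 137.4° with |GF| = 21.6, so F = (-15.900, 14.621). R is determined by |FR| = 55.7 and |RP| = 37.7 together: it lies at the intersection of circle(F, 55.7) and circle(P, 37.7). With |FP| = 72.685, the foot of the radical line on FP is 47.908 from F and the perpendicular offset is √(55.7² − 47.908²) = 28.414. Taking the right-of-FP solution: R = (25.313, -22.849).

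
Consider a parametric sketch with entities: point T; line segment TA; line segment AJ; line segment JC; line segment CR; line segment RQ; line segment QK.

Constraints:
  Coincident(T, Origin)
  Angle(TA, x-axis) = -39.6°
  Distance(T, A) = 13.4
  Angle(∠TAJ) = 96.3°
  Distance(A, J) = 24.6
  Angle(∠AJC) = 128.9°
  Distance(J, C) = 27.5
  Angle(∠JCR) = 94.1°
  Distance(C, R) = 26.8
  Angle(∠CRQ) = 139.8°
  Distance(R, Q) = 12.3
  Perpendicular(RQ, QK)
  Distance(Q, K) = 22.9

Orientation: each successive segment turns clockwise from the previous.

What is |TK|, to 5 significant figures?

11.114

∠CRQ = 139.8° gives RQ at 59.500° from the x-axis; with |RQ| = 12.3, Q = (-28.823, 5.2290). RQ is perpendicular to QK, so QK runs at -30.500°; with |QK| = 22.9, K = (-9.0913, -6.3936). Then |TK| = |K − T| = 11.114.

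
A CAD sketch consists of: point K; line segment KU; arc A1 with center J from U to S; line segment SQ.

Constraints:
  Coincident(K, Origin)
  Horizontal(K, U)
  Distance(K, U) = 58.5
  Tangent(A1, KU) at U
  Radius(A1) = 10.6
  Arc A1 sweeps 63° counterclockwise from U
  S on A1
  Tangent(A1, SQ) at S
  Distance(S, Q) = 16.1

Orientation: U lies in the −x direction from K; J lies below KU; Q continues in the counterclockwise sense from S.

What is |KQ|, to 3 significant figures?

77.9

On A1, U sits at bearing 90° from J; a 63° counterclockwise sweep puts S at bearing 153°, so S = J + 10.6·(cos 153°, sin 153°) = (-67.9, -5.79). The tangent condition forces JS to be normal to SQ, so SQ runs along (−sin 153°, cos 153°); with |SQ| = 16.1, Q = (-75.3, -20.1). Then |KQ| = |Q − K| = 77.9.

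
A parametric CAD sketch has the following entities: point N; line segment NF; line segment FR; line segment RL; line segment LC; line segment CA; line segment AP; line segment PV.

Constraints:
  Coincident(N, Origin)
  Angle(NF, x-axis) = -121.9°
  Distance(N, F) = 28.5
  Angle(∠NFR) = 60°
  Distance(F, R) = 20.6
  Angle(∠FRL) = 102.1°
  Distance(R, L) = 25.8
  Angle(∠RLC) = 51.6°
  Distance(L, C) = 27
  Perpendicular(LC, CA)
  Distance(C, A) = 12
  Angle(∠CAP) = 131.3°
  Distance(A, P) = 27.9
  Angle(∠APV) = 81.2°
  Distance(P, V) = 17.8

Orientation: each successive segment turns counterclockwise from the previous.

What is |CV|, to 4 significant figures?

34.19

N is at the origin; NF runs at -121.9° with length 28.5, so F = (-15.06, -24.20). ∠NFR = 60.0° gives FR at -1.900° from the x-axis; with |FR| = 20.6, R = (5.528, -24.88). ∠FRL = 102.1° gives RL at 76.00° from the x-axis; with |RL| = 25.8, L = (11.77, 0.1549). ∠RLC = 51.6° gives LC at -155.6° from the x-axis; with |LC| = 27.0, C = (-12.82, -11.00). LC ⟂ CA, so CA runs at -65.60°; with |CA| = 12.0, A = (-7.861, -21.93). ∠CAP = 131.3° gives AP at -16.90° from the x-axis; with |AP| = 27.9, P = (18.83, -30.04). ∠APV = 81.2° gives PV at 81.90° from the x-axis; with |PV| = 17.8, V = (21.34, -12.42). Then |CV| = |V − C| = 34.19.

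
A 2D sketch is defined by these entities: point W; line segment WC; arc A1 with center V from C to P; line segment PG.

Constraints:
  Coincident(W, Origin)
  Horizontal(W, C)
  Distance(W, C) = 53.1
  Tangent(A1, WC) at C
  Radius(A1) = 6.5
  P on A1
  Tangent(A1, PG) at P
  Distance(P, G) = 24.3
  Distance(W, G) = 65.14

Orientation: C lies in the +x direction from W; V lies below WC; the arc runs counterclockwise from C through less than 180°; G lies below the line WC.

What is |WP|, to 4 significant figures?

48.05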